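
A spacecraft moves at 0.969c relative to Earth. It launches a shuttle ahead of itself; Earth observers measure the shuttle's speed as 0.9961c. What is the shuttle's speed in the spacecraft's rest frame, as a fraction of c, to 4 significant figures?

u' ≈ 0.7792c

Inverse velocity addition: u' = (u − v)/(1 − uv/c²)
= (0.9961 − 0.969)/(1 − 0.9961×0.969) = 0.02710/0.0347791 = 0.7792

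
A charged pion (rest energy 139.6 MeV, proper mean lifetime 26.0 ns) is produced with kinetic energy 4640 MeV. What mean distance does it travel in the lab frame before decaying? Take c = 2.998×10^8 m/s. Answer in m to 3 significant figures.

γ = 1 + K/(m₀c²) = 1 + 4640/139.6 = 34.238
β = √(1 − 1/γ²) = 0.99957
Dilated lifetime: γτ₀ = 34.238 × 26.0 ns = 890.18 ns
d = βc·γτ₀ = 0.99957 × (2.998×10^8 m/s) × 8.9018×10^-7 s = 267 m

d ≈ 267 m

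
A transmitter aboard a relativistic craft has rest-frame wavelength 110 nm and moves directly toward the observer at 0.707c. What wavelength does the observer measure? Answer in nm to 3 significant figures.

λ_obs ≈ 45.6 nm

Relativistic Doppler: λ_obs = λ_src √((1−β)/(1+β))
= 110 × √(0.29300/1.7070) = 110 × 0.41430 = 45.6 nm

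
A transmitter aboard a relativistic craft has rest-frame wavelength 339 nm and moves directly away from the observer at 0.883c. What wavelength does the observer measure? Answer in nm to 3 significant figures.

λ_obs ≈ 1360 nm

Relativistic Doppler: λ_obs = λ_src √((1+β)/(1−β))
= 339 × √(1.8830/0.11700) = 339 × 4.0117 = 1360 nm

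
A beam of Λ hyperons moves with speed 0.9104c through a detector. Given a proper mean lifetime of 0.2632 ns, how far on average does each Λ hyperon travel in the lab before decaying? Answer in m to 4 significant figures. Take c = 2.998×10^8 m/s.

d ≈ 0.1736 m

γ = 1/√(1 − 0.9104²) = 2.41704
Dilated lifetime: Δt = γτ₀ = 2.41704 × 0.2632 ns = 0.636165 ns
d = vΔt = 0.9104c × 0.636165 ns = 2.72938×10^8 m/s × 6.36165×10^-10 s = 0.1736 m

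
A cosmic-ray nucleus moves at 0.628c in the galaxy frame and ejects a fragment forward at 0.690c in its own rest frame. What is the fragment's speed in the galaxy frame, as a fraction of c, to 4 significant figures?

Compose boost 2: (0.690 + 0.628)/(1 + 0.690×0.628) = 1.318/1.43332 = 0.9195

u ≈ 0.9195c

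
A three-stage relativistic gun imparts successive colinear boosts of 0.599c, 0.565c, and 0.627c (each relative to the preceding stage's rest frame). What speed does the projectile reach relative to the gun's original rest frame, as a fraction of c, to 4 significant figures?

Compose boost 2: (0.565 + 0.599)/(1 + 0.565×0.599) = 1.164/1.33844 = 0.869672
Compose boost 3: (0.627 + 0.869672)/(1 + 0.627×0.869672) = 1.49667/1.54528 = 0.9685

u ≈ 0.9685c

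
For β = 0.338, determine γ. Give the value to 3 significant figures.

γ = 1/√(1 − β²) = 1/√(1 − 0.338²) = 1/√(0.88576) = 1.06

γ ≈ 1.06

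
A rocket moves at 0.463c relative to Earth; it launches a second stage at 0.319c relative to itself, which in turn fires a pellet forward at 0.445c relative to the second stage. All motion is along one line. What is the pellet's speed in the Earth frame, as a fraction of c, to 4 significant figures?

Compose boost 2: (0.319 + 0.463)/(1 + 0.319×0.463) = 0.7820/1.14770 = 0.681365
Compose boost 3: (0.445 + 0.681365)/(1 + 0.445×0.681365) = 1.12636/1.30321 = 0.8643

u ≈ 0.8643c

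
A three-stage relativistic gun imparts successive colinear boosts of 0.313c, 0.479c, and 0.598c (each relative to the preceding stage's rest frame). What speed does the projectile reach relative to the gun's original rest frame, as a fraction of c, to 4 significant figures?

Compose boost 2: (0.479 + 0.313)/(1 + 0.479×0.313) = 0.7920/1.14993 = 0.688739
Compose boost 3: (0.598 + 0.688739)/(1 + 0.598×0.688739) = 1.28674/1.41187 = 0.9114

u ≈ 0.9114c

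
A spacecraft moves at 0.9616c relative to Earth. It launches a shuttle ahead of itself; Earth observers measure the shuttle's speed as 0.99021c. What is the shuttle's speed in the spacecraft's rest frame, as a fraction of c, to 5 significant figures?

u' ≈ 0.59836c

Inverse velocity addition: u' = (u − v)/(1 − uv/c²)
= (0.99021 − 0.9616)/(1 − 0.99021×0.9616) = 0.028610/0.04781406 = 0.59836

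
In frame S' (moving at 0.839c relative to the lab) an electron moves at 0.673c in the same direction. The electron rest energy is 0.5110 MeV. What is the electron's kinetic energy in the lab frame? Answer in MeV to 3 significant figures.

u_lab = (0.673 + 0.839)/(1 + 0.673×0.839) = 0.966352
γ = 1/√(1 − 0.966352²) = 3.8877
K = (γ − 1)m₀c² = (3.8877 − 1) × 0.5110 = 2.8877 × 0.5110 = 1.48 MeV

K ≈ 1.48 MeV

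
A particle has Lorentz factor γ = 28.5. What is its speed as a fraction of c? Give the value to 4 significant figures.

β ≈ 0.9994

β = √(1 − 1/γ²) = √(1 − 1/28.5²) = √(0.998769) = 0.9994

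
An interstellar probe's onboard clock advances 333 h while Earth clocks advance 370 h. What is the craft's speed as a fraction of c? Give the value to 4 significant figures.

β ≈ 0.4359

γ = Δt/τ₀ = 370/333 = 1.11111
β = √(1 − 1/γ²) = √(1 − 1/1.11111²) = 0.4359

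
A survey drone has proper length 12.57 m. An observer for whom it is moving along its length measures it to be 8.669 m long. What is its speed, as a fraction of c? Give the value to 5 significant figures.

β ≈ 0.72414

γ = L₀/L = 12.57/8.669 = 1.449994
β = √(1 − 1/γ²) = 0.72414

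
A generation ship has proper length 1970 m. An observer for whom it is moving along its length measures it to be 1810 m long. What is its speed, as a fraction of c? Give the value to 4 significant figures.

β ≈ 0.3948

γ = L₀/L = 1970/1810 = 1.08840
β = √(1 − 1/γ²) = 0.3948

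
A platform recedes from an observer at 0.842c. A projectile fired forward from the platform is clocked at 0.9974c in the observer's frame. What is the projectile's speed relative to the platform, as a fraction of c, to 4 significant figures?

u' ≈ 0.9701c

Inverse velocity addition: u' = (u − v)/(1 − uv/c²)
= (0.9974 − 0.842)/(1 − 0.9974×0.842) = 0.1554/0.160189 = 0.9701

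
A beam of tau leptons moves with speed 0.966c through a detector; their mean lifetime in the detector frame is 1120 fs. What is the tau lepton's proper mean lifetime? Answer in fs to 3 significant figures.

γ = 1/√(1 − 0.966²) = 3.8678
Proper time: τ₀ = Δt/γ = 1120/3.8678 = 290 fs

τ₀ ≈ 290 fs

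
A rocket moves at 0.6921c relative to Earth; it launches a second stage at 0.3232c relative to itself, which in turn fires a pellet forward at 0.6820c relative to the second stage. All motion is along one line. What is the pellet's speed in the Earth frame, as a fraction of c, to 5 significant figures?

Compose boost 2: (0.3232 + 0.6921)/(1 + 0.3232×0.6921) = 1.0153/1.223687 = 0.8297058
Compose boost 3: (0.6820 + 0.8297058)/(1 + 0.6820×0.8297058) = 1.511706/1.565859 = 0.96542

u ≈ 0.96542c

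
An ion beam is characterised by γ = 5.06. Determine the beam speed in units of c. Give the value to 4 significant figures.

β = √(1 − 1/γ²) = √(1 − 1/5.06²) = √(0.960943) = 0.9803

β ≈ 0.9803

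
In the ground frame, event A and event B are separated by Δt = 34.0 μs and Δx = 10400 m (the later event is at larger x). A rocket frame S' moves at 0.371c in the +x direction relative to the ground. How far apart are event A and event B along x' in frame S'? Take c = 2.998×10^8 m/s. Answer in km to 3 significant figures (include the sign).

γ = 1/√(1 − 0.371²) = 1.0769
Δx' = γ(Δx − vΔt) = 1.0769 × (10400 m − 0.371×(2.998×10^8 m/s)×34.0×10^-6 s)
= 1.0769 × (6618.3 m) = 7.13 km

Δx' ≈ 7.13 km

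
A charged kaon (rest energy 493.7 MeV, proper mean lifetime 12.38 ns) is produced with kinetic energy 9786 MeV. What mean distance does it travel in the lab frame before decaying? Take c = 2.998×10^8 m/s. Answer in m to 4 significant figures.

d ≈ 77.19 m

γ = 1 + K/(m₀c²) = 1 + 9786/493.7 = 20.8218
β = √(1 − 1/γ²) = 0.998846
Dilated lifetime: γτ₀ = 20.8218 × 12.38 ns = 257.773 ns
d = βc·γτ₀ = 0.998846 × (2.998×10^8 m/s) × 2.57773×10^-7 s = 77.19 m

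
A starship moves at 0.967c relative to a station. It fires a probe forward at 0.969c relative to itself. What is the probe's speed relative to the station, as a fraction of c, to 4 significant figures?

u ≈ 0.9995c

Relativistic velocity addition: u = (u' + v)/(1 + u'v/c²)
= (0.969 + 0.967)/(1 + 0.969×0.967) = 1.936/1.93702 = 0.9995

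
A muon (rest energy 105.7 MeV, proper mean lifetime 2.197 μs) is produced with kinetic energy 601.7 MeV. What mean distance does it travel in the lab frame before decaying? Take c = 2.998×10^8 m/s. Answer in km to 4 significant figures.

d ≈ 4.359 km

γ = 1 + K/(m₀c²) = 1 + 601.7/105.7 = 6.69253
β = √(1 − 1/γ²) = 0.988774
Dilated lifetime: γτ₀ = 6.69253 × 2.197 μs = 14.7035 μs
d = βc·γτ₀ = 0.988774 × (2.998×10^8 m/s) × 1.47035×10^-5 s = 4.359 km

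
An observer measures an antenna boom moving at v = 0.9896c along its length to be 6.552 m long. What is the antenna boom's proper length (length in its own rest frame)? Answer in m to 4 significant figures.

γ = 1/√(1 − 0.9896²) = 6.95185
L₀ = γL = 6.95185 × 6.552 = 45.55 m

L₀ ≈ 45.55 m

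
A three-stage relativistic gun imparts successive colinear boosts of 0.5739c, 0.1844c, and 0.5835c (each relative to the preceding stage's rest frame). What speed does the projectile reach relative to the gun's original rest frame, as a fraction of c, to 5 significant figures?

Compose boost 2: (0.1844 + 0.5739)/(1 + 0.1844×0.5739) = 0.75830/1.105827 = 0.6857310
Compose boost 3: (0.5835 + 0.6857310)/(1 + 0.5835×0.6857310) = 1.269231/1.400124 = 0.90651

u ≈ 0.90651c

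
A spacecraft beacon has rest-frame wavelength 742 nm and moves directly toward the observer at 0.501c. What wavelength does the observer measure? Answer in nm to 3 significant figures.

Relativistic Doppler: λ_obs = λ_src √((1−β)/(1+β))
= 742 × √(0.49900/1.5010) = 742 × 0.57658 = 428 nm

λ_obs ≈ 428 nm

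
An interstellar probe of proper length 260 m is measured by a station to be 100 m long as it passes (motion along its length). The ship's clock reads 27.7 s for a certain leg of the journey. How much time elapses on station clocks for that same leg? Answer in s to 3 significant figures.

Δt ≈ 72.0 s

Length contraction ⇒ γ = L₀/L = 260/100 = 2.6000
Time dilation: Δt = γτ₀ = 2.6000 × 27.7 s = 72.0 s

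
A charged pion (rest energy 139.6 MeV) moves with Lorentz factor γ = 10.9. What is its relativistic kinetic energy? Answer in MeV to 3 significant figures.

K ≈ 1380 MeV

γ = 10.9 (given)
K = (γ − 1)m₀c² = (10.9 − 1) × 139.6 MeV = 9.9000 × 139.6 MeV = 1380 MeV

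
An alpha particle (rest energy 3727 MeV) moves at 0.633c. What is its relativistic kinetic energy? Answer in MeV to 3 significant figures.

K ≈ 1090 MeV

γ = 1/√(1 − 0.633²) = 1.2917
K = (γ − 1)m₀c² = (1.2917 − 1) × 3727 MeV = 0.29174 × 3727 MeV = 1090 MeV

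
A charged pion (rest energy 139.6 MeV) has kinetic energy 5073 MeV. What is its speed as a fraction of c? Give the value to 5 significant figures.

γ = 1 + K/(m₀c²) = 1 + 5073/139.6 = 37.33954
β = √(1 − 1/γ²) = 0.99964

β ≈ 0.99964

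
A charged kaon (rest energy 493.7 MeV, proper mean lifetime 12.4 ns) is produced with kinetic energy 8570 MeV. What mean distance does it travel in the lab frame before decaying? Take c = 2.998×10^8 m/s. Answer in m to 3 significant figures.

d ≈ 68.1 m

γ = 1 + K/(m₀c²) = 1 + 8570/493.7 = 18.359
β = √(1 − 1/γ²) = 0.99852
Dilated lifetime: γτ₀ = 18.359 × 12.4 ns = 227.65 ns
d = βc·γτ₀ = 0.99852 × (2.998×10^8 m/s) × 2.2765×10^-7 s = 68.1 m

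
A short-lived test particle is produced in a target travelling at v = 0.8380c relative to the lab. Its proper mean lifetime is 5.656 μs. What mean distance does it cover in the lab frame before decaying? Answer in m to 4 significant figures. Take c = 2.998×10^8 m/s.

d ≈ 2604 m

γ = 1/√(1 − 0.8380²) = 1.83261
Dilated lifetime: Δt = γτ₀ = 1.83261 × 5.656 μs = 10.3652 μs
d = vΔt = 0.8380c × 10.3652 μs = 2.51232×10^8 m/s × 1.03652×10^-5 s = 2604 m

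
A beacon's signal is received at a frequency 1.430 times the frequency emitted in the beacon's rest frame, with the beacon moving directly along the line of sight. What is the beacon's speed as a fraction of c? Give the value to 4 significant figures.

f_obs/f_src = √((1+β)/(1−β)) = 1.430  ⇒  (1+β)/(1−β) = 2.04490
β = |1 − D²|/(1 + D²) = |1 − 2.04490|/(1 + 2.04490) = 0.3432

β ≈ 0.3432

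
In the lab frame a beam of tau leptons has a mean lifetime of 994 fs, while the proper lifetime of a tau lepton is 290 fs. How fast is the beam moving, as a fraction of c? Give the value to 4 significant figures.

β ≈ 0.9565

γ = Δt/τ₀ = 994/290 = 3.42759
β = √(1 − 1/γ²) = √(1 − 1/3.42759²) = 0.9565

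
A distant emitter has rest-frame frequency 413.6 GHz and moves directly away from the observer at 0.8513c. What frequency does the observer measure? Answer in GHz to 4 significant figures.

f_obs ≈ 117.2 GHz

Relativistic Doppler: f_obs = f_src √((1−β)/(1+β))
= 413.6 × √(0.148700/1.85130) = 413.6 × 0.283411 = 117.2 GHz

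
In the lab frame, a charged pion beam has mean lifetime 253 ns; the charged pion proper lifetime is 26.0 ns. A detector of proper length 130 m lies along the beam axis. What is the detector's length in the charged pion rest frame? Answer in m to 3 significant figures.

L ≈ 13.4 m

Time dilation ⇒ γ = Δt/τ₀ = 253/26.0 = 9.7308
Length contraction: L = L₀/γ = 130/9.7308 = 13.4 m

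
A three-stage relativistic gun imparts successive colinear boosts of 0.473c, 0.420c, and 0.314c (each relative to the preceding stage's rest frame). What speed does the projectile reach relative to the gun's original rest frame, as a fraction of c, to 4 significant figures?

Compose boost 2: (0.420 + 0.473)/(1 + 0.420×0.473) = 0.8930/1.19866 = 0.744999
Compose boost 3: (0.314 + 0.744999)/(1 + 0.314×0.744999) = 1.05900/1.23393 = 0.8582

u ≈ 0.8582c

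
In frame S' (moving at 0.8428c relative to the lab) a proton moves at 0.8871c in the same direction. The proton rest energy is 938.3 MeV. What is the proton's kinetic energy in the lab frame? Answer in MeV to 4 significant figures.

K ≈ 5662 MeV

u_lab = (0.8871 + 0.8428)/(1 + 0.8871×0.8428) = 0.9898447
γ = 1/√(1 − 0.9898447²) = 7.03468
K = (γ − 1)m₀c² = (7.03468 − 1) × 938.3 = 6.03468 × 938.3 = 5662 MeV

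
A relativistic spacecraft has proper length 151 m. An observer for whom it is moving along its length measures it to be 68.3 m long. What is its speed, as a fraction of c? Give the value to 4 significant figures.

β ≈ 0.8919

γ = L₀/L = 151/68.3 = 2.21083
β = √(1 − 1/γ²) = 0.8919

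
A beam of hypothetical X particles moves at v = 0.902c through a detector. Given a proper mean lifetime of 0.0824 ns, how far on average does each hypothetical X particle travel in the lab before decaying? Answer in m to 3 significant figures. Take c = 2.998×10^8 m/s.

γ = 1/√(1 − 0.902²) = 2.3162
Dilated lifetime: Δt = γτ₀ = 2.3162 × 0.0824 ns = 0.19086 ns
d = vΔt = 0.902c × 0.19086 ns = 2.7042×10^8 m/s × 1.9086×10^-10 s = 0.0516 m

d ≈ 0.0516 m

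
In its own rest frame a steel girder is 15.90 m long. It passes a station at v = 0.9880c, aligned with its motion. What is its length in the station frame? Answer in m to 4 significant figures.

γ = 1/√(1 − 0.9880²) = 6.47442
Length contraction: L = L₀/γ = 15.90/6.47442 = 2.456 m

L ≈ 2.456 m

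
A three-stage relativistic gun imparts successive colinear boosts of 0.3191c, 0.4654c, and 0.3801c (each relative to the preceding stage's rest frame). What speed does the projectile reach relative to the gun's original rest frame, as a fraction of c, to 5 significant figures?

u ≈ 0.84402c

Compose boost 2: (0.4654 + 0.3191)/(1 + 0.4654×0.3191) = 0.78450/1.148509 = 0.6830594
Compose boost 3: (0.3801 + 0.6830594)/(1 + 0.3801×0.6830594) = 1.063159/1.259631 = 0.84402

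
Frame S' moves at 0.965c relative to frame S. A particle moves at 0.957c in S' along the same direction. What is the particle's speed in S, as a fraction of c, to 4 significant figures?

Relativistic velocity addition: u = (u' + v)/(1 + u'v/c²)
= (0.957 + 0.965)/(1 + 0.957×0.965) = 1.922/1.92351 = 0.9992

u ≈ 0.9992c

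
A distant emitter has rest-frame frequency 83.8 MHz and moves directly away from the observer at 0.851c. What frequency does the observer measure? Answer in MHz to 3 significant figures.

Relativistic Doppler: f_obs = f_src √((1−β)/(1+β))
= 83.8 × √(0.14900/1.8510) = 83.8 × 0.28372 = 23.8 MHz

f_obs ≈ 23.8 MHz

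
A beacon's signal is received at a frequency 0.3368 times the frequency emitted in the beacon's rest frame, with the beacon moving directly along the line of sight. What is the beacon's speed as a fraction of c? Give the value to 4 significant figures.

f_obs/f_src = √((1−β)/(1+β)) = 0.3368  ⇒  (1−β)/(1+β) = 0.113434
β = |1 − D²|/(1 + D²) = |1 − 0.113434|/(1 + 0.113434) = 0.7962

β ≈ 0.7962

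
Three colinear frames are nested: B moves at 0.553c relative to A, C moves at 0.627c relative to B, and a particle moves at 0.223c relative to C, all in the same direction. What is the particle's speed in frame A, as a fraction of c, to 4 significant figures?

Compose boost 2: (0.627 + 0.553)/(1 + 0.627×0.553) = 1.180/1.34673 = 0.876196
Compose boost 3: (0.223 + 0.876196)/(1 + 0.223×0.876196) = 1.09920/1.19539 = 0.9195

u ≈ 0.9195c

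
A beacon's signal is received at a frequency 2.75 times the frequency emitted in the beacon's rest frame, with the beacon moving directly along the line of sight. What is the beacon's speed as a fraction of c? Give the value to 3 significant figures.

f_obs/f_src = √((1+β)/(1−β)) = 2.75  ⇒  (1+β)/(1−β) = 7.5625
β = |1 − D²|/(1 + D²) = |1 − 7.5625|/(1 + 7.5625) = 0.766

β ≈ 0.766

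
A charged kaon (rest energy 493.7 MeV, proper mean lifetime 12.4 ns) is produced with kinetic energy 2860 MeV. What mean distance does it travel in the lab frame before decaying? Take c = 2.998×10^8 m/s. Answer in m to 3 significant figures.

d ≈ 25.0 m

γ = 1 + K/(m₀c²) = 1 + 2860/493.7 = 6.7930
β = √(1 − 1/γ²) = 0.98911
Dilated lifetime: γτ₀ = 6.7930 × 12.4 ns = 84.233 ns
d = βc·γτ₀ = 0.98911 × (2.998×10^8 m/s) × 8.4233×10^-8 s = 25.0 m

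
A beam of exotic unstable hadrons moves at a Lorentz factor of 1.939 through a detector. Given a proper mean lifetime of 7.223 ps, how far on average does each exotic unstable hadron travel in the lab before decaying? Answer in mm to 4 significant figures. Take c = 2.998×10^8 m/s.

d ≈ 3.597 mm

β = √(1 − 1/γ²) = √(1 − 1/1.939²) = 0.856751
Dilated lifetime: Δt = γτ₀ = 1.939 × 7.223 ps = 14.0054 ps
d = vΔt = 0.856751c × 14.0054 ps = 2.56854×10^8 m/s × 1.40054×10^-11 s = 3.597 mm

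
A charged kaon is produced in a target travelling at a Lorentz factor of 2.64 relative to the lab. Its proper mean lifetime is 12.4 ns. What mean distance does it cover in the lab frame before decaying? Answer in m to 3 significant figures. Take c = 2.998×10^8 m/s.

β = √(1 − 1/γ²) = √(1 − 1/2.64²) = 0.92548
Dilated lifetime: Δt = γτ₀ = 2.64 × 12.4 ns = 32.736 ns
d = vΔt = 0.92548c × 32.736 ns = 2.7746×10^8 m/s × 3.2736×10^-8 s = 9.08 m

d ≈ 9.08 m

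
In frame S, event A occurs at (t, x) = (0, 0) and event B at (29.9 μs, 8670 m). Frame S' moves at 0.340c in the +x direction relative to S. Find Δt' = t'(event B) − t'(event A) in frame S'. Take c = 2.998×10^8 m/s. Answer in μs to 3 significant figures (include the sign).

γ = 1/√(1 − 0.340²) = 1.0633
Δt' = γ(Δt − vΔx/c²) = 1.0633 × (29.9 μs − 0.340×8670 m / (2.998×10^8 m/s))
= 1.0633 × (20.067 μs) = 21.3 μs

Δt' ≈ 21.3 μs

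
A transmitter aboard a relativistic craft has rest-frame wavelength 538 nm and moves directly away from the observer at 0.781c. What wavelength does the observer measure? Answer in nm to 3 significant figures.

Relativistic Doppler: λ_obs = λ_src √((1+β)/(1−β))
= 538 × √(1.7810/0.21900) = 538 × 2.8517 = 1530 nm

λ_obs ≈ 1530 nm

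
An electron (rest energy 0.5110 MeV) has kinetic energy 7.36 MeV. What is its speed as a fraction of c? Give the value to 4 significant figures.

β ≈ 0.9979

γ = 1 + K/(m₀c²) = 1 + 7.36/0.5110 = 15.4031
β = √(1 − 1/γ²) = 0.9979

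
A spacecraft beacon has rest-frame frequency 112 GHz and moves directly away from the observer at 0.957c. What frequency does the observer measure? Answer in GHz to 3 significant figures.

Relativistic Doppler: f_obs = f_src √((1−β)/(1+β))
= 112 × √(0.043000/1.9570) = 112 × 0.14823 = 16.6 GHz

f_obs ≈ 16.6 GHz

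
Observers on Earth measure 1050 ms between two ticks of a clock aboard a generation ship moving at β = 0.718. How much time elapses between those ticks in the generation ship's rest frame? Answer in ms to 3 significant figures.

τ₀ ≈ 731 ms

γ = 1/√(1 − 0.718²) = 1.4367
Proper time: τ₀ = Δt/γ = 1050/1.4367 = 731 ms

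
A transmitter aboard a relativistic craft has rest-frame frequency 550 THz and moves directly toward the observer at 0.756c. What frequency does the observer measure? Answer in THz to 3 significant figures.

f_obs ≈ 1480 THz

Relativistic Doppler: f_obs = f_src √((1+β)/(1−β))
= 550 × √(1.7560/0.24400) = 550 × 2.6827 = 1480 THz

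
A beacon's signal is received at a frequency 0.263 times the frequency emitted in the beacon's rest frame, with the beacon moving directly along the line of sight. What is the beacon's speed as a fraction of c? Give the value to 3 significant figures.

f_obs/f_src = √((1−β)/(1+β)) = 0.263  ⇒  (1−β)/(1+β) = 0.069169
β = |1 − D²|/(1 + D²) = |1 − 0.069169|/(1 + 0.069169) = 0.871

β ≈ 0.871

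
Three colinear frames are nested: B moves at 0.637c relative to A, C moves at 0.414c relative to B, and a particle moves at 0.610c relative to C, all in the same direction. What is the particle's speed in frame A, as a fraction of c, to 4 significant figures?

Compose boost 2: (0.414 + 0.637)/(1 + 0.414×0.637) = 1.051/1.26372 = 0.831673
Compose boost 3: (0.610 + 0.831673)/(1 + 0.610×0.831673) = 1.44167/1.50732 = 0.9564

u ≈ 0.9564c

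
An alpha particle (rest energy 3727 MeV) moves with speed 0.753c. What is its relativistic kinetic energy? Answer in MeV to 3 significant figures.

K ≈ 1940 MeV

γ = 1/√(1 − 0.753²) = 1.5197
K = (γ − 1)m₀c² = (1.5197 − 1) × 3727 MeV = 0.51971 × 3727 MeV = 1940 MeV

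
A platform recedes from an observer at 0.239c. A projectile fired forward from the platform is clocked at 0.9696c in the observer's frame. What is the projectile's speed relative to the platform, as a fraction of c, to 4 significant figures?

Inverse velocity addition: u' = (u − v)/(1 − uv/c²)
= (0.9696 − 0.239)/(1 − 0.9696×0.239) = 0.7306/0.768266 = 0.9510

u' ≈ 0.9510c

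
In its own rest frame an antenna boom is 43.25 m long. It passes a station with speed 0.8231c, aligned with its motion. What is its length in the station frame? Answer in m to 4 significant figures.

L ≈ 24.56 m

γ = 1/√(1 − 0.8231²) = 1.76088
Length contraction: L = L₀/γ = 43.25/1.76088 = 24.56 m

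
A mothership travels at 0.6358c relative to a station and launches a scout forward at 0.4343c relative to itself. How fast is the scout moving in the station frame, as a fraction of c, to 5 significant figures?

Compose boost 2: (0.4343 + 0.6358)/(1 + 0.4343×0.6358) = 1.0701/1.276128 = 0.83855

u ≈ 0.83855c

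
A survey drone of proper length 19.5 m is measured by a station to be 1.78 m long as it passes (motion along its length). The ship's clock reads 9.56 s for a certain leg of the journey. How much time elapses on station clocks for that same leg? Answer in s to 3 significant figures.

Δt ≈ 105 s

Length contraction ⇒ γ = L₀/L = 19.5/1.78 = 10.955
Time dilation: Δt = γτ₀ = 10.955 × 9.56 s = 105 s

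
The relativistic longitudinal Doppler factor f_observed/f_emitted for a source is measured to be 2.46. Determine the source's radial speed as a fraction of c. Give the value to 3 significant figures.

f_obs/f_src = √((1+β)/(1−β)) = 2.46  ⇒  (1+β)/(1−β) = 6.0516
β = |1 − D²|/(1 + D²) = |1 − 6.0516|/(1 + 6.0516) = 0.716

β ≈ 0.716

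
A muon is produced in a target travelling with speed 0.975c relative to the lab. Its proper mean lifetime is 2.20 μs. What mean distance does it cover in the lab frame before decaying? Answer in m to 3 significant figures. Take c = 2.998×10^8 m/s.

d ≈ 2890 m

γ = 1/√(1 − 0.975²) = 4.5004
Dilated lifetime: Δt = γτ₀ = 4.5004 × 2.20 μs = 9.9008 μs
d = vΔt = 0.975c × 9.9008 μs = 2.9230×10^8 m/s × 9.9008×10^-6 s = 2890 m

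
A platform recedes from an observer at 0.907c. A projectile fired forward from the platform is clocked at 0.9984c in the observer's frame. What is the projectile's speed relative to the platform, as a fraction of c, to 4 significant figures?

u' ≈ 0.9677c

Inverse velocity addition: u' = (u − v)/(1 − uv/c²)
= (0.9984 − 0.907)/(1 − 0.9984×0.907) = 0.09140/0.0944512 = 0.9677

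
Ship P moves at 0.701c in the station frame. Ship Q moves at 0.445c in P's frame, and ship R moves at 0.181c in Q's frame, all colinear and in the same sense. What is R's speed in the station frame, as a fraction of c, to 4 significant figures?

Compose boost 2: (0.445 + 0.701)/(1 + 0.445×0.701) = 1.146/1.31194 = 0.873512
Compose boost 3: (0.181 + 0.873512)/(1 + 0.181×0.873512) = 1.05451/1.15811 = 0.9105

u ≈ 0.9105c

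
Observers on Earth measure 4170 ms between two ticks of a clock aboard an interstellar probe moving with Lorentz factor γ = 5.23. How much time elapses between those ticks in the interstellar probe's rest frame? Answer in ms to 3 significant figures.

γ = 5.23 (given)
Proper time: τ₀ = Δt/γ = 4170/5.23 = 797 ms

τ₀ ≈ 797 ms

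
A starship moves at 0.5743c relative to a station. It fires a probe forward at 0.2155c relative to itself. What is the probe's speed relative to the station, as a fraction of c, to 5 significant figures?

u ≈ 0.70282c

Relativistic velocity addition: u = (u' + v)/(1 + u'v/c²)
= (0.2155 + 0.5743)/(1 + 0.2155×0.5743) = 0.78980/1.123762 = 0.70282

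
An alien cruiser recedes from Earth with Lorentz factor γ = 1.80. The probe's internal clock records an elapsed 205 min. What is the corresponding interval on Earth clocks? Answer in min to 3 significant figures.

γ = 1.80 (given)
Time dilation: Δt = γτ₀ = 1.80 × 205 min = 369 min

Δt ≈ 369 min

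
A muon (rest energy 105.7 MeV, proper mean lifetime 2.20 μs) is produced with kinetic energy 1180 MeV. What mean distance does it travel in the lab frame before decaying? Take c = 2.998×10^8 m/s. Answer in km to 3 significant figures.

γ = 1 + K/(m₀c²) = 1 + 1180/105.7 = 12.164
β = √(1 − 1/γ²) = 0.99661
Dilated lifetime: γτ₀ = 12.164 × 2.20 μs = 26.760 μs
d = βc·γτ₀ = 0.99661 × (2.998×10^8 m/s) × 2.6760×10^-5 s = 8.00 km

d ≈ 8.00 km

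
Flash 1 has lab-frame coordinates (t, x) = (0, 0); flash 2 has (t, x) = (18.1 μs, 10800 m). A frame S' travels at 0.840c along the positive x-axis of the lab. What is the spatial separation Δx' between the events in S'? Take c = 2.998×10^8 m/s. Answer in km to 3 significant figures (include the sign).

γ = 1/√(1 − 0.840²) = 1.8430
Δx' = γ(Δx − vΔt) = 1.8430 × (10800 m − 0.840×(2.998×10^8 m/s)×18.1×10^-6 s)
= 1.8430 × (6241.8 m) = 11.5 km

Δx' ≈ 11.5 km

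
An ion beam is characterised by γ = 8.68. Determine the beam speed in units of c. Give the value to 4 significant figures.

β ≈ 0.9933

β = √(1 − 1/γ²) = √(1 − 1/8.68²) = √(0.986727) = 0.9933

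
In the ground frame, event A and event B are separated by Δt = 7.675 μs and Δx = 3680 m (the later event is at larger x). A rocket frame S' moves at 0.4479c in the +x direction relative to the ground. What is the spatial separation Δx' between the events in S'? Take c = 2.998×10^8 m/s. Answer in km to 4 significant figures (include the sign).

Δx' ≈ 2.963 km

γ = 1/√(1 − 0.4479²) = 1.11846
Δx' = γ(Δx − vΔt) = 1.11846 × (3680 m − 0.4479×(2.998×10^8 m/s)×7.675×10^-6 s)
= 1.11846 × (2649.40 m) = 2.963 km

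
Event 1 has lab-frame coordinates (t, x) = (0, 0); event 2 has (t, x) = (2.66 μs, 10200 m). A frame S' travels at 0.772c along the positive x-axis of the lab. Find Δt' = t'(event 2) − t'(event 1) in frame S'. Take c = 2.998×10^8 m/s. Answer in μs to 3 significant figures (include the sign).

γ = 1/√(1 − 0.772²) = 1.5733
Δt' = γ(Δt − vΔx/c²) = 1.5733 × (2.66 μs − 0.772×10200 m / (2.998×10^8 m/s))
= 1.5733 × (-23.606 μs) = -37.1 μs

Δt' ≈ -37.1 μs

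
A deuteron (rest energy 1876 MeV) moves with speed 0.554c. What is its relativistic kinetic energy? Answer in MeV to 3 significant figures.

K ≈ 377 MeV

γ = 1/√(1 − 0.554²) = 1.2012
K = (γ − 1)m₀c² = (1.2012 − 1) × 1876 MeV = 0.20118 × 1876 MeV = 377 MeV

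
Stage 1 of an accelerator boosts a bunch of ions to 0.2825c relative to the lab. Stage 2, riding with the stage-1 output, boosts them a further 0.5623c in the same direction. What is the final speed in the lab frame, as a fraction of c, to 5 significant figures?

Compose boost 2: (0.5623 + 0.2825)/(1 + 0.5623×0.2825) = 0.84480/1.158850 = 0.72900

u ≈ 0.72900c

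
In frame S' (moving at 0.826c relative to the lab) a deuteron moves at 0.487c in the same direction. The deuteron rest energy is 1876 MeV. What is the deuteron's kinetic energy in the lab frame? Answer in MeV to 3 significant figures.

K ≈ 3470 MeV

u_lab = (0.487 + 0.826)/(1 + 0.487×0.826) = 0.936344
γ = 1/√(1 − 0.936344²) = 2.8483
K = (γ − 1)m₀c² = (2.8483 − 1) × 1876 = 1.8483 × 1876 = 3470 MeV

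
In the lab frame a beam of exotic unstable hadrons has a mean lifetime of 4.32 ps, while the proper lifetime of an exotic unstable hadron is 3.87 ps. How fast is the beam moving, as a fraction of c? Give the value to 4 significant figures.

β ≈ 0.4444

γ = Δt/τ₀ = 4.32/3.87 = 1.11628
β = √(1 − 1/γ²) = √(1 − 1/1.11628²) = 0.4444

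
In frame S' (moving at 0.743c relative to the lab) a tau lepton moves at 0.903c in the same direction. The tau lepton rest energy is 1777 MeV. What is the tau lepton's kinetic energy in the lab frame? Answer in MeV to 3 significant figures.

u_lab = (0.903 + 0.743)/(1 + 0.903×0.743) = 0.985081
γ = 1/√(1 − 0.985081²) = 5.8108
K = (γ − 1)m₀c² = (5.8108 − 1) × 1777 = 4.8108 × 1777 = 8550 MeV

K ≈ 8550 MeV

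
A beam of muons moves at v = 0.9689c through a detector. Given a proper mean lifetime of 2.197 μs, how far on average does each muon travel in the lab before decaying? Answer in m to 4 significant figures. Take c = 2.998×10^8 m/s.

d ≈ 2579 m

γ = 1/√(1 − 0.9689²) = 4.04118
Dilated lifetime: Δt = γτ₀ = 4.04118 × 2.197 μs = 8.87847 μs
d = vΔt = 0.9689c × 8.87847 μs = 2.90476×10^8 m/s × 8.87847×10^-6 s = 2579 m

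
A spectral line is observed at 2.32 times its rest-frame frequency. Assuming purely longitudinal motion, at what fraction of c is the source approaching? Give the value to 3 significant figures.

f_obs/f_src = √((1+β)/(1−β)) = 2.32  ⇒  (1+β)/(1−β) = 5.3824
β = |1 − D²|/(1 + D²) = |1 − 5.3824|/(1 + 5.3824) = 0.687

β ≈ 0.687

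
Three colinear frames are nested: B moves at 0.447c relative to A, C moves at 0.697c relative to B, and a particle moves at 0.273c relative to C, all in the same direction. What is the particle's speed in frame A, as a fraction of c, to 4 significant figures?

Compose boost 2: (0.697 + 0.447)/(1 + 0.697×0.447) = 1.144/1.31156 = 0.872244
Compose boost 3: (0.273 + 0.872244)/(1 + 0.273×0.872244) = 1.14524/1.23812 = 0.9250

u ≈ 0.9250c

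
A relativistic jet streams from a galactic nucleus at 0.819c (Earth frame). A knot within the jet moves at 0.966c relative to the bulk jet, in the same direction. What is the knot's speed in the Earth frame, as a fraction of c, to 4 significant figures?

Relativistic velocity addition: u = (u' + v)/(1 + u'v/c²)
= (0.966 + 0.819)/(1 + 0.966×0.819) = 1.785/1.79115 = 0.9966

u ≈ 0.9966c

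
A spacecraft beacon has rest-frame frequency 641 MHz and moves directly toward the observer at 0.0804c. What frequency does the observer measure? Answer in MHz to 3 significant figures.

Relativistic Doppler: f_obs = f_src √((1+β)/(1−β))
= 641 × √(1.0804/0.91960) = 641 × 1.0839 = 695 MHz

f_obs ≈ 695 MHz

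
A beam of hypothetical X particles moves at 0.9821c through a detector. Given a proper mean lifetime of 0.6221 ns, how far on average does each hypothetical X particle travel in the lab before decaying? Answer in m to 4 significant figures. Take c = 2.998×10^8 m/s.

γ = 1/√(1 − 0.9821²) = 5.30898
Dilated lifetime: Δt = γτ₀ = 5.30898 × 0.6221 ns = 3.30271 ns
d = vΔt = 0.9821c × 3.30271 ns = 2.94434×10^8 m/s × 3.30271×10^-9 s = 0.9724 m

d ≈ 0.9724 m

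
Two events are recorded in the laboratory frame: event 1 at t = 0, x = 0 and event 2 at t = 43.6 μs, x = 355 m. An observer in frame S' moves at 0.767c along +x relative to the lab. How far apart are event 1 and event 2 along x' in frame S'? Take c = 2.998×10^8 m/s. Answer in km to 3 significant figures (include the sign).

Δx' ≈ -15.1 km

γ = 1/√(1 − 0.767²) = 1.5585
Δx' = γ(Δx − vΔt) = 1.5585 × (355 m − 0.767×(2.998×10^8 m/s)×43.6×10^-6 s)
= 1.5585 × (-9670.7 m) = -15.1 km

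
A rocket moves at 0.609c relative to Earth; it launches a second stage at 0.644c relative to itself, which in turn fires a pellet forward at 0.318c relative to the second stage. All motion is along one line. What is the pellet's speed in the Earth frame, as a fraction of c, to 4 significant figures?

Compose boost 2: (0.644 + 0.609)/(1 + 0.644×0.609) = 1.253/1.39220 = 0.900017
Compose boost 3: (0.318 + 0.900017)/(1 + 0.318×0.900017) = 1.21802/1.28621 = 0.9470

u ≈ 0.9470c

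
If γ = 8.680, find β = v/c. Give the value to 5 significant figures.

β = √(1 − 1/γ²) = √(1 − 1/8.680²) = √(0.9867273) = 0.99334

β ≈ 0.99334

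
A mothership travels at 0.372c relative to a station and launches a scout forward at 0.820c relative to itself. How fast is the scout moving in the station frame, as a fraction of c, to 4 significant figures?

u ≈ 0.9134c

Compose boost 2: (0.820 + 0.372)/(1 + 0.820×0.372) = 1.192/1.30504 = 0.9134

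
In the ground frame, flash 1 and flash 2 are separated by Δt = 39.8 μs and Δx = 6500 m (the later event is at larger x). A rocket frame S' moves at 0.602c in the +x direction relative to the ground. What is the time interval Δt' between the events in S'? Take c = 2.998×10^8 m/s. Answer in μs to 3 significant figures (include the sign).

γ = 1/√(1 − 0.602²) = 1.2524
Δt' = γ(Δt − vΔx/c²) = 1.2524 × (39.8 μs − 0.602×6500 m / (2.998×10^8 m/s))
= 1.2524 × (26.748 μs) = 33.5 μs

Δt' ≈ 33.5 μs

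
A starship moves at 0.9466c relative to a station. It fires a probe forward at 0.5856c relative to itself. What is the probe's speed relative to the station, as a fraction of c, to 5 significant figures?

Relativistic velocity addition: u = (u' + v)/(1 + u'v/c²)
= (0.5856 + 0.9466)/(1 + 0.5856×0.9466) = 1.5322/1.554329 = 0.98576

u ≈ 0.98576c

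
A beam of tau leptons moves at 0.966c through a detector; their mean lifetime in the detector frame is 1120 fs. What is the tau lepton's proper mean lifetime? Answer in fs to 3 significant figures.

γ = 1/√(1 − 0.966²) = 3.8678
Proper time: τ₀ = Δt/γ = 1120/3.8678 = 290 fs

τ₀ ≈ 290 fs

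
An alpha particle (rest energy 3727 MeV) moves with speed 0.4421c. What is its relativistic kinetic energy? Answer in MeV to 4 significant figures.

γ = 1/√(1 − 0.4421²) = 1.11487
K = (γ − 1)m₀c² = (1.11487 − 1) × 3727 MeV = 0.114870 × 3727 MeV = 428.1 MeV

K ≈ 428.1 MeV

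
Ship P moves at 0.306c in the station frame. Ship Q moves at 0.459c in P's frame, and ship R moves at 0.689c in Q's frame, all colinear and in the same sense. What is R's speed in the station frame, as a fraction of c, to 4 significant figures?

u ≈ 0.9300c

Compose boost 2: (0.459 + 0.306)/(1 + 0.459×0.306) = 0.7650/1.14045 = 0.670785
Compose boost 3: (0.689 + 0.670785)/(1 + 0.689×0.670785) = 1.35979/1.46217 = 0.9300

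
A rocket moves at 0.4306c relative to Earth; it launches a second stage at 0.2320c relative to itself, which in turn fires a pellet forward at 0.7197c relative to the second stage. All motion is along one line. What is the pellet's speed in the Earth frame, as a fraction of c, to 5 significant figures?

u ≈ 0.92226c

Compose boost 2: (0.2320 + 0.4306)/(1 + 0.2320×0.4306) = 0.66260/1.099899 = 0.6024188
Compose boost 3: (0.7197 + 0.6024188)/(1 + 0.7197×0.6024188) = 1.322119/1.433561 = 0.92226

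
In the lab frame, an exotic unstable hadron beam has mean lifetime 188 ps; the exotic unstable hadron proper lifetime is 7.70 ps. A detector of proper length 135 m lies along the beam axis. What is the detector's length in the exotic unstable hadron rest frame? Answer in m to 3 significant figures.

L ≈ 5.53 m

Time dilation ⇒ γ = Δt/τ₀ = 188/7.70 = 24.416
Length contraction: L = L₀/γ = 135/24.416 = 5.53 m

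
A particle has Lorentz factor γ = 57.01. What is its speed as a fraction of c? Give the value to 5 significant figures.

β = √(1 − 1/γ²) = √(1 − 1/57.01²) = √(0.9996923) = 0.99985

β ≈ 0.99985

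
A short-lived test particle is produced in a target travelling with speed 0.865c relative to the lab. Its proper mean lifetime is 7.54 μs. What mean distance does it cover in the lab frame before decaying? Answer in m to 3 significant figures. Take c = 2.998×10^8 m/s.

d ≈ 3900 m

γ = 1/√(1 − 0.865²) = 1.9929
Dilated lifetime: Δt = γτ₀ = 1.9929 × 7.54 μs = 15.027 μs
d = vΔt = 0.865c × 15.027 μs = 2.5933×10^8 m/s × 1.5027×10^-5 s = 3900 m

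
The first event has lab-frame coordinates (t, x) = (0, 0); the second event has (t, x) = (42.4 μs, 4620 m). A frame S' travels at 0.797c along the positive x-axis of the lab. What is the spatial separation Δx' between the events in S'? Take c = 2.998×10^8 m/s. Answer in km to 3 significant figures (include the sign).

Δx' ≈ -9.12 km

γ = 1/√(1 − 0.797²) = 1.6557
Δx' = γ(Δx − vΔt) = 1.6557 × (4620 m − 0.797×(2.998×10^8 m/s)×42.4×10^-6 s)
= 1.6557 × (-5511.1 m) = -9.12 km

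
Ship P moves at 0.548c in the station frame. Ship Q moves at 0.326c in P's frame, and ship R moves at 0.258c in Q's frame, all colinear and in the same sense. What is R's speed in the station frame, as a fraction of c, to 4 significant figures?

Compose boost 2: (0.326 + 0.548)/(1 + 0.326×0.548) = 0.8740/1.17865 = 0.741528
Compose boost 3: (0.258 + 0.741528)/(1 + 0.258×0.741528) = 0.999528/1.19131 = 0.8390

u ≈ 0.8390c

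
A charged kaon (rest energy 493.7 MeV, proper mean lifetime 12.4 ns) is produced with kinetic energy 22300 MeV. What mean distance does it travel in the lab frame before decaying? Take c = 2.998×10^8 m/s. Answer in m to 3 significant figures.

d ≈ 172 m

γ = 1 + K/(m₀c²) = 1 + 22300/493.7 = 46.169
β = √(1 − 1/γ²) = 0.99977
Dilated lifetime: γτ₀ = 46.169 × 12.4 ns = 572.50 ns
d = βc·γτ₀ = 0.99977 × (2.998×10^8 m/s) × 5.7250×10^-7 s = 172 m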